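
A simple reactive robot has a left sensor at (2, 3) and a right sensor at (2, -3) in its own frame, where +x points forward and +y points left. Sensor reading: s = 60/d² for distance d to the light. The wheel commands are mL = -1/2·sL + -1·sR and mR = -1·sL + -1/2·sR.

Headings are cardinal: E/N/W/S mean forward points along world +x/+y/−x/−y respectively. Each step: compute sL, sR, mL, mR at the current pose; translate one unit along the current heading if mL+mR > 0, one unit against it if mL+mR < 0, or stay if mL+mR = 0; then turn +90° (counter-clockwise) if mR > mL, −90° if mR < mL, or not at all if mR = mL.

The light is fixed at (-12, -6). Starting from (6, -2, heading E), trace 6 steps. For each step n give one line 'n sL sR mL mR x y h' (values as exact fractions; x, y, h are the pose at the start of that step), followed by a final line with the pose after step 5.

n=0: pose=(6,-2,E); sL=60/449, sR=60/401; mL=-38970/180049, mR=-37530/180049; mL+mR=-76500/180049 → advance -1; mR−mL=1440/180049 → turn +1·90°
n=1: pose=(5,-2,N); sL=15/58, sR=15/109; mL=-3375/12644, mR=-1035/3161; mL+mR=-7515/12644 → advance -1; mR−mL=-765/12644 → turn -1·90°
n=2: pose=(5,-3,E); sL=60/397, sR=60/361; mL=-34650/143317, mR=-33570/143317; mL+mR=-68220/143317 → advance -1; mR−mL=1080/143317 → turn +1·90°
n=3: pose=(4,-3,N); sL=30/97, sR=30/193; mL=-5805/18721, mR=-7245/18721; mL+mR=-13050/18721 → advance -1; mR−mL=-1440/18721 → turn -1·90°
n=4: pose=(4,-4,E); sL=60/349, sR=12/65; mL=-6138/22685, mR=-5994/22685; mL+mR=-12132/22685 → advance -1; mR−mL=144/22685 → turn +1·90°
n=5: pose=(3,-4,N); sL=3/8, sR=3/17; mL=-99/272, mR=-63/136; mL+mR=-225/272 → advance -1; mR−mL=-27/272 → turn -1·90°

0 60/449 60/401 -38970/180049 -37530/180049 6 -2 E
1 15/58 15/109 -3375/12644 -1035/3161 5 -2 N
2 60/397 60/361 -34650/143317 -33570/143317 5 -3 E
3 30/97 30/193 -5805/18721 -7245/18721 4 -3 N
4 60/349 12/65 -6138/22685 -5994/22685 4 -4 E
5 3/8 3/17 -99/272 -63/136 3 -4 N
final 3 -5 E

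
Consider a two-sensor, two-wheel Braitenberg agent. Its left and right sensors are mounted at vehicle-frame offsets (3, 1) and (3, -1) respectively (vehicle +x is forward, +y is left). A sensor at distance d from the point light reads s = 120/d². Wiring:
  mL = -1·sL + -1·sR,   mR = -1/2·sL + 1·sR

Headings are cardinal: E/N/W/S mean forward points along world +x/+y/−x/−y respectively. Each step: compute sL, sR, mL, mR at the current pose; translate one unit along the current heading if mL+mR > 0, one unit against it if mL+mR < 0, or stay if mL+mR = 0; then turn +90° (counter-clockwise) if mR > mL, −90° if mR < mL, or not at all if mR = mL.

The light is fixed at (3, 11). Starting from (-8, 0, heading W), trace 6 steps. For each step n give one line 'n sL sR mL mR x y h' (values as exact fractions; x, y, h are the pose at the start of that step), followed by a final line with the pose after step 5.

n=0: pose=(-8,0,W); sL=6/17, sR=15/37; mL=-477/629, mR=144/629; mL+mR=-9/17 → advance -1; mR−mL=621/629 → turn +1·90°
n=1: pose=(-7,0,S); sL=120/277, sR=120/317; mL=-71280/87809, mR=14220/87809; mL+mR=-180/277 → advance -1; mR−mL=85500/87809 → turn +1·90°
n=2: pose=(-7,1,E); sL=12/13, sR=12/17; mL=-360/221, mR=54/221; mL+mR=-18/13 → advance -1; mR−mL=414/221 → turn +1·90°
n=3: pose=(-8,1,N); sL=120/193, sR=120/149; mL=-41040/28757, mR=14220/28757; mL+mR=-180/193 → advance -1; mR−mL=55260/28757 → turn +1·90°
n=4: pose=(-8,0,W); sL=6/17, sR=15/37; mL=-477/629, mR=144/629; mL+mR=-9/17 → advance -1; mR−mL=621/629 → turn +1·90°
n=5: pose=(-7,0,S); sL=120/277, sR=120/317; mL=-71280/87809, mR=14220/87809; mL+mR=-180/277 → advance -1; mR−mL=85500/87809 → turn +1·90°

0 6/17 15/37 -477/629 144/629 -8 0 W
1 120/277 120/317 -71280/87809 14220/87809 -7 0 S
2 12/13 12/17 -360/221 54/221 -7 1 E
3 120/193 120/149 -41040/28757 14220/28757 -8 1 N
4 6/17 15/37 -477/629 144/629 -8 0 W
5 120/277 120/317 -71280/87809 14220/87809 -7 0 S
final -7 1 E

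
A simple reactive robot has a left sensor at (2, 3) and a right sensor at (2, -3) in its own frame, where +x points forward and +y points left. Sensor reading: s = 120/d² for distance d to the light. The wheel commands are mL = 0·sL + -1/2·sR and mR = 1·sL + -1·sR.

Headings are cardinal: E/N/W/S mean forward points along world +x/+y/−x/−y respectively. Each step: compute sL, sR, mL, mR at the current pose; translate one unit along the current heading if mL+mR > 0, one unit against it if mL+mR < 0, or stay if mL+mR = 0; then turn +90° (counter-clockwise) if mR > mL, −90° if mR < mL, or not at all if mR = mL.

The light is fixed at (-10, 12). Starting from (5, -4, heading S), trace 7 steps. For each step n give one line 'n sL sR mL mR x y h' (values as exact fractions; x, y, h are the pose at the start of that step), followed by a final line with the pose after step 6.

n=0: pose=(5,-4,S); sL=5/27, sR=10/39; mL=-5/39, mR=-25/351; mL+mR=-70/351 → advance -1; mR−mL=20/351 → turn +1·90°
n=1: pose=(5,-3,E); sL=120/433, sR=120/613; mL=-60/613, mR=21600/265429; mL+mR=-4380/265429 → advance -1; mR−mL=47580/265429 → turn +1·90°
n=2: pose=(4,-3,N); sL=12/29, sR=60/229; mL=-30/229, mR=1008/6641; mL+mR=138/6641 → advance +1; mR−mL=1878/6641 → turn +1·90°
n=3: pose=(4,-2,W); sL=120/433, sR=24/53; mL=-12/53, mR=-4032/22949; mL+mR=-9228/22949 → advance -1; mR−mL=1164/22949 → turn +1·90°
n=4: pose=(5,-2,S); sL=6/29, sR=3/10; mL=-3/20, mR=-27/290; mL+mR=-141/580 → advance -1; mR−mL=33/580 → turn +1·90°
n=5: pose=(5,-1,E); sL=120/389, sR=24/109; mL=-12/109, mR=3744/42401; mL+mR=-924/42401 → advance -1; mR−mL=8412/42401 → turn +1·90°
n=6: pose=(4,-1,N); sL=60/121, sR=12/41; mL=-6/41, mR=1008/4961; mL+mR=282/4961 → advance +1; mR−mL=1734/4961 → turn +1·90°

0 5/27 10/39 -5/39 -25/351 5 -4 S
1 120/433 120/613 -60/613 21600/265429 5 -3 E
2 12/29 60/229 -30/229 1008/6641 4 -3 N
3 120/433 24/53 -12/53 -4032/22949 4 -2 W
4 6/29 3/10 -3/20 -27/290 5 -2 S
5 120/389 24/109 -12/109 3744/42401 5 -1 E
6 60/121 12/41 -6/41 1008/4961 4 -1 N
final 4 0 W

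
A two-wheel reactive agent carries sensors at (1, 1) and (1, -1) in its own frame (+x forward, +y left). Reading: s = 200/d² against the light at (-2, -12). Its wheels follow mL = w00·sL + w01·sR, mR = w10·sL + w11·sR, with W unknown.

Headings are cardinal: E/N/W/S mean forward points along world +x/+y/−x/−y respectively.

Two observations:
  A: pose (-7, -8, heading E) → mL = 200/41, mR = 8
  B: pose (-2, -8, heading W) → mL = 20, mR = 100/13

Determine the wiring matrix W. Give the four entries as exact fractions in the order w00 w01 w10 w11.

1 0 0 1

obs A: pose=(-7,-8,E) → sL=200/41, sR=8, mL=200/41, mR=8
obs B: pose=(-2,-8,W) → sL=20, sR=100/13, mL=20, mR=100/13
sensor matrix S = [[200/41, 8], [20, 100/13]]; det S = -65280/533
solve [mL_A; mL_B] = S·[w00; w01] and [mR_A; mR_B] = S·[w10; w11]:
  w00 = 1, w01 = 0, w10 = 0, w11 = 1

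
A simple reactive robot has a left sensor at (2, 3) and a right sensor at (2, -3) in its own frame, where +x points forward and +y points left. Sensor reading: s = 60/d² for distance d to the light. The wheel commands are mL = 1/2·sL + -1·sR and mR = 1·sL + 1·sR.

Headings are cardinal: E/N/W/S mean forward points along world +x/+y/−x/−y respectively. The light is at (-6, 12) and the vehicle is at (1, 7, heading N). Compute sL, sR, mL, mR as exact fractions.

left sensor world pos  = (-2, 9); dL² = 25
right sensor world pos = (4, 9); dR² = 109
sL = 60/25 = 12/5
sR = 60/109 = 60/109
mL = 1/2·sL + -1·sR = 354/545
mR = 1·sL + 1·sR = 1608/545

12/5 60/109 354/545 1608/545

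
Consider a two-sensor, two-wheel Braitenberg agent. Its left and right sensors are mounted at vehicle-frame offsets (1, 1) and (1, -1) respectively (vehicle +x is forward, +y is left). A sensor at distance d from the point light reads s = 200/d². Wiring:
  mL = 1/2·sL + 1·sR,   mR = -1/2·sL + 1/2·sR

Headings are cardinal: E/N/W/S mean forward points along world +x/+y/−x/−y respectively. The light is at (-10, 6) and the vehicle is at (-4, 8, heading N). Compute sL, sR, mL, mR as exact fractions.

100/17 100/29 3150/493 -600/493

left sensor world pos  = (-5, 9); dL² = 34
right sensor world pos = (-3, 9); dR² = 58
sL = 200/34 = 100/17
sR = 200/58 = 100/29
mL = 1/2·sL + 1·sR = 3150/493
mR = -1/2·sL + 1/2·sR = -600/493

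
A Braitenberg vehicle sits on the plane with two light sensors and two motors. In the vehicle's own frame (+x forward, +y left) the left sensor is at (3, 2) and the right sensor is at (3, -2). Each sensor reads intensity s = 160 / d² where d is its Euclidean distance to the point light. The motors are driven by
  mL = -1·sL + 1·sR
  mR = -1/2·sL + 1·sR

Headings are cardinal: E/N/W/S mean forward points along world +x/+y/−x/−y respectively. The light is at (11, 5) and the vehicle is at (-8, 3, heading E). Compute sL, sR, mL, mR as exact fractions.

left sensor world pos  = (-5, 5); dL² = 256
right sensor world pos = (-5, 1); dR² = 272
sL = 160/256 = 5/8
sR = 160/272 = 10/17
mL = -1·sL + 1·sR = -5/136
mR = -1/2·sL + 1·sR = 75/272

5/8 10/17 -5/136 75/272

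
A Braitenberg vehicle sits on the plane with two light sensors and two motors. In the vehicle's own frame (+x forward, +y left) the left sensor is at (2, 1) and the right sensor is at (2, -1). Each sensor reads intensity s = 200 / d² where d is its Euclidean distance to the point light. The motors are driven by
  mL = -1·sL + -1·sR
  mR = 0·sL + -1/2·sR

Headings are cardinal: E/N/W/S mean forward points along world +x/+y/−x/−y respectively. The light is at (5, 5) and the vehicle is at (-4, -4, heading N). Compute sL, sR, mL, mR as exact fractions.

200/149 200/113 -52400/16837 -100/113

left sensor world pos  = (-5, -2); dL² = 149
right sensor world pos = (-3, -2); dR² = 113
sL = 200/149 = 200/149
sR = 200/113 = 200/113
mL = -1·sL + -1·sR = -52400/16837
mR = 0·sL + -1/2·sR = -100/113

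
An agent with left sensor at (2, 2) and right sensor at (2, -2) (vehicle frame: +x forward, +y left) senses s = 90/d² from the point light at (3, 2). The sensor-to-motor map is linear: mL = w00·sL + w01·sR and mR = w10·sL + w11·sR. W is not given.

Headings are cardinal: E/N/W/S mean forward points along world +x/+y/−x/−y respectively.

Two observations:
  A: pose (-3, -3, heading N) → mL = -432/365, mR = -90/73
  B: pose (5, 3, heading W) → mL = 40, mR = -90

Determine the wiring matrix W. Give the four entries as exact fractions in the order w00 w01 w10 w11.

obs A: pose=(-3,-3,N) → sL=90/73, sR=18/5, mL=-432/365, mR=-90/73
obs B: pose=(5,3,W) → sL=90, sR=10, mL=40, mR=-90
sensor matrix S = [[90/73, 18/5], [90, 10]]; det S = -22752/73
solve [mL_A; mL_B] = S·[w00; w01] and [mR_A; mR_B] = S·[w10; w11]:
  w00 = 1/2, w01 = -1/2, w10 = -1, w11 = 0

1/2 -1/2 -1 0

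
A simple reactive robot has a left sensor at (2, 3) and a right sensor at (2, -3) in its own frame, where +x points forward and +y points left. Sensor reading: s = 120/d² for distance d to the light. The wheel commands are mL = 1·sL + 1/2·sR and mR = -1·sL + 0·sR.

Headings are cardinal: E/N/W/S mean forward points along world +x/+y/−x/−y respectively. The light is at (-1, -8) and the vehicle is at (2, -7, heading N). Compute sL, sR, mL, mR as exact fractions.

40/3 8/3 44/3 -40/3

left sensor world pos  = (-1, -5); dL² = 9
right sensor world pos = (5, -5); dR² = 45
sL = 120/9 = 40/3
sR = 120/45 = 8/3
mL = 1·sL + 1/2·sR = 44/3
mR = -1·sL + 0·sR = -40/3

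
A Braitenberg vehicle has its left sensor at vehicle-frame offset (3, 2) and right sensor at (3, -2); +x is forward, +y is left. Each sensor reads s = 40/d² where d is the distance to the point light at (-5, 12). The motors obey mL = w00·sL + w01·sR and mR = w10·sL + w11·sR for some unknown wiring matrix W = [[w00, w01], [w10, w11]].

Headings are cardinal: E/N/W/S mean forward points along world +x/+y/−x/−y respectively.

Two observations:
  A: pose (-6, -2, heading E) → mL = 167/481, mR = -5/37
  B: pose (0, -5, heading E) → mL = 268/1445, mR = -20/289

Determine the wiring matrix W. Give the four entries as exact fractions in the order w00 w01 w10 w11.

obs A: pose=(-6,-2,E) → sL=10/37, sR=2/13, mL=167/481, mR=-5/37
obs B: pose=(0,-5,E) → sL=40/289, sR=8/85, mL=268/1445, mR=-20/289
sensor matrix S = [[10/37, 2/13], [40/289, 8/85]]; det S = 576/139009
solve [mL_A; mL_B] = S·[w00; w01] and [mR_A; mR_B] = S·[w10; w11]:
  w00 = 1, w01 = 1/2, w10 = -1/2, w11 = 0

1 1/2 -1/2 0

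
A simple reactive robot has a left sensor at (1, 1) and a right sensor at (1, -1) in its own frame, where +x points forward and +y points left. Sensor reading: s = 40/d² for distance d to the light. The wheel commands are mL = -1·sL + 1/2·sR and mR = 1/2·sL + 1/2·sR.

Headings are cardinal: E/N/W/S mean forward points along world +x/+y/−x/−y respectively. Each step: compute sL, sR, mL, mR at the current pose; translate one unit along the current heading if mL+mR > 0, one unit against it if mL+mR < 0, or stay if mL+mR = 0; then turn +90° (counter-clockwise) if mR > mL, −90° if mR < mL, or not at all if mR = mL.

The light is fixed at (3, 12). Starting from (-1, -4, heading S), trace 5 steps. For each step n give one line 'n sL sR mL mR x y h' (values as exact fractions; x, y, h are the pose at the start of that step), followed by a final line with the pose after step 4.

n=0: pose=(-1,-4,S); sL=20/149, sR=20/157; mL=-1650/23393, mR=3060/23393; mL+mR=1410/23393 → advance +1; mR−mL=30/149 → turn +1·90°
n=1: pose=(-1,-5,E); sL=8/53, sR=40/333; mL=-1604/17649, mR=2392/17649; mL+mR=788/17649 → advance +1; mR−mL=12/53 → turn +1·90°
n=2: pose=(0,-5,N); sL=5/34, sR=2/13; mL=-31/442, mR=133/884; mL+mR=71/884 → advance +1; mR−mL=15/68 → turn +1·90°
n=3: pose=(0,-4,W); sL=8/61, sR=40/241; mL=-708/14701, mR=2184/14701; mL+mR=1476/14701 → advance +1; mR−mL=12/61 → turn +1·90°
n=4: pose=(-1,-4,S); sL=20/149, sR=20/157; mL=-1650/23393, mR=3060/23393; mL+mR=1410/23393 → advance +1; mR−mL=30/149 → turn +1·90°

0 20/149 20/157 -1650/23393 3060/23393 -1 -4 S
1 8/53 40/333 -1604/17649 2392/17649 -1 -5 E
2 5/34 2/13 -31/442 133/884 0 -5 N
3 8/61 40/241 -708/14701 2184/14701 0 -4 W
4 20/149 20/157 -1650/23393 3060/23393 -1 -4 S
final -1 -5 E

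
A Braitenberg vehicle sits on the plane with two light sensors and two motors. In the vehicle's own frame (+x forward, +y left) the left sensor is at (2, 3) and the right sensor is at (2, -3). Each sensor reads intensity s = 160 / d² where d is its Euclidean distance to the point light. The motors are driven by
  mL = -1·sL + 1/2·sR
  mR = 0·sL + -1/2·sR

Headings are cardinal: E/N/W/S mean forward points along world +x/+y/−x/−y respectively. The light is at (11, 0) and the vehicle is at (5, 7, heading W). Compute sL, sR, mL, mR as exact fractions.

2 40/41 -62/41 -20/41

left sensor world pos  = (3, 4); dL² = 80
right sensor world pos = (3, 10); dR² = 164
sL = 160/80 = 2
sR = 160/164 = 40/41
mL = -1·sL + 1/2·sR = -62/41
mR = 0·sL + -1/2·sR = -20/41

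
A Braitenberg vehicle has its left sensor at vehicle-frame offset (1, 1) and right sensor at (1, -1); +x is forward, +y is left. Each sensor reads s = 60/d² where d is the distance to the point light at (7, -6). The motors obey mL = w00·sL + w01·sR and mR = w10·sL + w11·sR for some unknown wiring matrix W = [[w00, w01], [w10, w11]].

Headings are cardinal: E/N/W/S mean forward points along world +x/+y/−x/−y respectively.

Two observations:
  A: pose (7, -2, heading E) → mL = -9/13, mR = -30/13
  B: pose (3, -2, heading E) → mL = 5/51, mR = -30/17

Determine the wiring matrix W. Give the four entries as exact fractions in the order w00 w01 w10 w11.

1 -1/2 -1 0

obs A: pose=(7,-2,E) → sL=30/13, sR=6, mL=-9/13, mR=-30/13
obs B: pose=(3,-2,E) → sL=30/17, sR=10/3, mL=5/51, mR=-30/17
sensor matrix S = [[30/13, 6], [30/17, 10/3]]; det S = -640/221
solve [mL_A; mL_B] = S·[w00; w01] and [mR_A; mR_B] = S·[w10; w11]:
  w00 = 1, w01 = -1/2, w10 = -1, w11 = 0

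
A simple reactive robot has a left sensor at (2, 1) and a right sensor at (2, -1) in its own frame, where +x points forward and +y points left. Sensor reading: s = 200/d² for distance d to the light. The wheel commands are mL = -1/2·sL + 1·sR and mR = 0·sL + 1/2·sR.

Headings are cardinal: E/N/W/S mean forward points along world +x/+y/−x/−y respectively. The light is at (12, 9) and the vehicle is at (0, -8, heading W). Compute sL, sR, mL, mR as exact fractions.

left sensor world pos  = (-2, -9); dL² = 520
right sensor world pos = (-2, -7); dR² = 452
sL = 200/520 = 5/13
sR = 200/452 = 50/113
mL = -1/2·sL + 1·sR = 735/2938
mR = 0·sL + 1/2·sR = 25/113

5/13 50/113 735/2938 25/113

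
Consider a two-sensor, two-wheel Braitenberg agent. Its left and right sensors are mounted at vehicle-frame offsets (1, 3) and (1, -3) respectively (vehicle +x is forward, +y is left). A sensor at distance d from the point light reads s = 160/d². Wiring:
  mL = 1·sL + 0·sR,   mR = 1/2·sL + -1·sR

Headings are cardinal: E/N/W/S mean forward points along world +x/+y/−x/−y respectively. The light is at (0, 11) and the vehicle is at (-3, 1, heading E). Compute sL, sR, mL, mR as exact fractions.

160/53 160/173 160/53 5360/9169

left sensor world pos  = (-2, 4); dL² = 53
right sensor world pos = (-2, -2); dR² = 173
sL = 160/53 = 160/53
sR = 160/173 = 160/173
mL = 1·sL + 0·sR = 160/53
mR = 1/2·sL + -1·sR = 5360/9169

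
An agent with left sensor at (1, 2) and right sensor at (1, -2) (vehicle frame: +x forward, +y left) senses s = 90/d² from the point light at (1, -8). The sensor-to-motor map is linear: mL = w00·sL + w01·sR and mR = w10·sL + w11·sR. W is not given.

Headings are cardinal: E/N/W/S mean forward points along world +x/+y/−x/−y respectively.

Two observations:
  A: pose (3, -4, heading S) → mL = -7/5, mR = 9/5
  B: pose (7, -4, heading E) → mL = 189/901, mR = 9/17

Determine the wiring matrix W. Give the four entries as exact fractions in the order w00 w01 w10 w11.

1 -1/2 1/2 0

obs A: pose=(3,-4,S) → sL=18/5, sR=10, mL=-7/5, mR=9/5
obs B: pose=(7,-4,E) → sL=18/17, sR=90/53, mL=189/901, mR=9/17
sensor matrix S = [[18/5, 10], [18/17, 90/53]]; det S = -4032/901
solve [mL_A; mL_B] = S·[w00; w01] and [mR_A; mR_B] = S·[w10; w11]:
  w00 = 1, w01 = -1/2, w10 = 1/2, w11 = 0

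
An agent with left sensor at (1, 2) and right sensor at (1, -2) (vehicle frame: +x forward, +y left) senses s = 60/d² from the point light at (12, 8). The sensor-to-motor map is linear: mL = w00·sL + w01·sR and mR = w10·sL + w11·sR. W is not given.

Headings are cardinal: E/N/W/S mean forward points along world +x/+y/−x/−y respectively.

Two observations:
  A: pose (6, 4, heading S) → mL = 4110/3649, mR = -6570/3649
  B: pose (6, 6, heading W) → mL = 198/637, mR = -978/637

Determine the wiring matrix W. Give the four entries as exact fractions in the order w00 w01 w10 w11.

1 -1/2 -1 -1/2

obs A: pose=(6,4,S) → sL=60/41, sR=60/89, mL=4110/3649, mR=-6570/3649
obs B: pose=(6,6,W) → sL=12/13, sR=60/49, mL=198/637, mR=-978/637
sensor matrix S = [[60/41, 60/89], [12/13, 60/49]]; det S = 2718720/2324413
solve [mL_A; mL_B] = S·[w00; w01] and [mR_A; mR_B] = S·[w10; w11]:
  w00 = 1, w01 = -1/2, w10 = -1, w11 = -1/2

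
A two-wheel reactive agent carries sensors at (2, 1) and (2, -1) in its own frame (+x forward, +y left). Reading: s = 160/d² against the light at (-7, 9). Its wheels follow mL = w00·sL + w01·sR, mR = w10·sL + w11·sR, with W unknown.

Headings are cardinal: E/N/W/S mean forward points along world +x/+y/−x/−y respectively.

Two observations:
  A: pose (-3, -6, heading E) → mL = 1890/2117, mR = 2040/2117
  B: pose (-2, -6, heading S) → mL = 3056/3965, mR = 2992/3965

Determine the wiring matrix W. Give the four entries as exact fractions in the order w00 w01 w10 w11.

obs A: pose=(-3,-6,E) → sL=20/29, sR=40/73, mL=1890/2117, mR=2040/2117
obs B: pose=(-2,-6,S) → sL=32/65, sR=32/61, mL=3056/3965, mR=2992/3965
sensor matrix S = [[20/29, 40/73], [32/65, 32/61]]; det S = 154496/1678781
solve [mL_A; mL_B] = S·[w00; w01] and [mR_A; mR_B] = S·[w10; w11]:
  w00 = 1/2, w01 = 1, w10 = 1, w11 = 1/2

1/2 1 1 1/2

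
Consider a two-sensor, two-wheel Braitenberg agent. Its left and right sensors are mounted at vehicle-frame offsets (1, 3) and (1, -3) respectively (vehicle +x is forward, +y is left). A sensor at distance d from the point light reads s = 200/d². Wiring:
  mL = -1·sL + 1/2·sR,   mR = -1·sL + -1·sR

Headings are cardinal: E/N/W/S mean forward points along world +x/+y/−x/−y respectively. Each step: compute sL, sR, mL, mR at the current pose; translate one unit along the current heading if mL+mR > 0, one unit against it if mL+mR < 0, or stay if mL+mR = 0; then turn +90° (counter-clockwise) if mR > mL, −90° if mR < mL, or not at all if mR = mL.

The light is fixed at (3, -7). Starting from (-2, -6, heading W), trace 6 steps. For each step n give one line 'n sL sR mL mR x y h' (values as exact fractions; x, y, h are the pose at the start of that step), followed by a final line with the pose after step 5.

0 5 50/13 -40/13 -115/13 -2 -6 W
1 200/53 40 860/53 -2320/53 -1 -6 N
2 100/9 100/9 -50/9 -200/9 -1 -7 E
3 40 40/13 -500/13 -560/13 -2 -7 S
4 5 50/13 -40/13 -115/13 -2 -6 W
5 200/53 40 860/53 -2320/53 -1 -6 N
final -1 -7 E

n=0: pose=(-2,-6,W); sL=5, sR=50/13; mL=-40/13, mR=-115/13; mL+mR=-155/13 → advance -1; mR−mL=-75/13 → turn -1·90°
n=1: pose=(-1,-6,N); sL=200/53, sR=40; mL=860/53, mR=-2320/53; mL+mR=-1460/53 → advance -1; mR−mL=-60 → turn -1·90°
n=2: pose=(-1,-7,E); sL=100/9, sR=100/9; mL=-50/9, mR=-200/9; mL+mR=-250/9 → advance -1; mR−mL=-50/3 → turn -1·90°
n=3: pose=(-2,-7,S); sL=40, sR=40/13; mL=-500/13, mR=-560/13; mL+mR=-1060/13 → advance -1; mR−mL=-60/13 → turn -1·90°
n=4: pose=(-2,-6,W); sL=5, sR=50/13; mL=-40/13, mR=-115/13; mL+mR=-155/13 → advance -1; mR−mL=-75/13 → turn -1·90°
n=5: pose=(-1,-6,N); sL=200/53, sR=40; mL=860/53, mR=-2320/53; mL+mR=-1460/53 → advance -1; mR−mL=-60 → turn -1·90°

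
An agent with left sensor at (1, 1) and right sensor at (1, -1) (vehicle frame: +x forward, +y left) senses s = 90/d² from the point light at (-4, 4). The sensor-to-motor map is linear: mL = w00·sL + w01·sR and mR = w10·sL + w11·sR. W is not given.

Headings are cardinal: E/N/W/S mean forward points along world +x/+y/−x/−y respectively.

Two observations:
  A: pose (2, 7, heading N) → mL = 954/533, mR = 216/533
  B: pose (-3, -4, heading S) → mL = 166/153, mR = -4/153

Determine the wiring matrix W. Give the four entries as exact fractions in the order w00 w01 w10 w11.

obs A: pose=(2,7,N) → sL=90/41, sR=18/13, mL=954/533, mR=216/533
obs B: pose=(-3,-4,S) → sL=18/17, sR=10/9, mL=166/153, mR=-4/153
sensor matrix S = [[90/41, 18/13], [18/17, 10/9]]; det S = 8816/9061
solve [mL_A; mL_B] = S·[w00; w01] and [mR_A; mR_B] = S·[w10; w11]:
  w00 = 1/2, w01 = 1/2, w10 = 1/2, w11 = -1/2

1/2 1/2 1/2 -1/2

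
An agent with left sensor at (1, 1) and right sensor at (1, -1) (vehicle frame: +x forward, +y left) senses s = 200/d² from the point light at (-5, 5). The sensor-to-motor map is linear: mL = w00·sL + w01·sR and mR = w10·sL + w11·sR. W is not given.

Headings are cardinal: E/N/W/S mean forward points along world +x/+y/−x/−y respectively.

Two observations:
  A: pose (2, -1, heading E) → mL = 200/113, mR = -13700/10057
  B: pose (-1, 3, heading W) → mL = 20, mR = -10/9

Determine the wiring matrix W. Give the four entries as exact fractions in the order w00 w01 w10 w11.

obs A: pose=(2,-1,E) → sL=200/89, sR=200/113, mL=200/113, mR=-13700/10057
obs B: pose=(-1,3,W) → sL=100/9, sR=20, mL=20, mR=-10/9
sensor matrix S = [[200/89, 200/113], [100/9, 20]]; det S = 2288000/90513
solve [mL_A; mL_B] = S·[w00; w01] and [mR_A; mR_B] = S·[w10; w11]:
  w00 = 0, w01 = 1, w10 = -1, w11 = 1/2

0 1 -1 1/2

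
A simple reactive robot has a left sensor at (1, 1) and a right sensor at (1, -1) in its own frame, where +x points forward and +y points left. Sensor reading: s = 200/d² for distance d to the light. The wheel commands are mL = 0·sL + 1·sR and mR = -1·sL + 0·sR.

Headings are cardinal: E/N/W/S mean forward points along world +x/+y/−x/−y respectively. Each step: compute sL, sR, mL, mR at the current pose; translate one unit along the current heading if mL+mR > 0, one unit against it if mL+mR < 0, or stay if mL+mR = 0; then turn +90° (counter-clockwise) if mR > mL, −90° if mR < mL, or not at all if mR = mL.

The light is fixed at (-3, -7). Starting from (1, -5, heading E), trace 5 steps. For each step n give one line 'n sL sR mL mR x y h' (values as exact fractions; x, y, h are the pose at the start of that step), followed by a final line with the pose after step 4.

0 100/17 100/13 100/13 -100/17 1 -5 E
1 200/37 200/17 200/17 -200/37 2 -5 S
2 25/2 10 10 -25/2 2 -6 W
3 200/29 200/53 200/53 -200/29 3 -6 N
4 4 4 4 -4 3 -7 E
final 3 -7 S

n=0: pose=(1,-5,E); sL=100/17, sR=100/13; mL=100/13, mR=-100/17; mL+mR=400/221 → advance +1; mR−mL=-3000/221 → turn -1·90°
n=1: pose=(2,-5,S); sL=200/37, sR=200/17; mL=200/17, mR=-200/37; mL+mR=4000/629 → advance +1; mR−mL=-10800/629 → turn -1·90°
n=2: pose=(2,-6,W); sL=25/2, sR=10; mL=10, mR=-25/2; mL+mR=-5/2 → advance -1; mR−mL=-45/2 → turn -1·90°
n=3: pose=(3,-6,N); sL=200/29, sR=200/53; mL=200/53, mR=-200/29; mL+mR=-4800/1537 → advance -1; mR−mL=-16400/1537 → turn -1·90°
n=4: pose=(3,-7,E); sL=4, sR=4; mL=4, mR=-4; mL+mR=0 → advance +0; mR−mL=-8 → turn -1·90°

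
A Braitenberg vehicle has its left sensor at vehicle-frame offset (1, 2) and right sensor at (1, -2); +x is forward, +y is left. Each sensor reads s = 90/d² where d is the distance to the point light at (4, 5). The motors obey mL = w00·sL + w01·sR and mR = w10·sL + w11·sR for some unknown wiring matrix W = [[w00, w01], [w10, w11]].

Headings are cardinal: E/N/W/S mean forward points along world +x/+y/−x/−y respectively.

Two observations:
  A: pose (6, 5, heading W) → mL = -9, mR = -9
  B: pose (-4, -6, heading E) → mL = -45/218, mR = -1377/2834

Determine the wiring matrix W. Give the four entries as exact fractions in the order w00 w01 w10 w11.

obs A: pose=(6,5,W) → sL=18, sR=18, mL=-9, mR=-9
obs B: pose=(-4,-6,E) → sL=9/13, sR=45/109, mL=-45/218, mR=-1377/2834
sensor matrix S = [[18, 18], [9/13, 45/109]]; det S = -7128/1417
solve [mL_A; mL_B] = S·[w00; w01] and [mR_A; mR_B] = S·[w10; w11]:
  w00 = 0, w01 = -1/2, w10 = -1, w11 = 1/2

0 -1/2 -1 1/2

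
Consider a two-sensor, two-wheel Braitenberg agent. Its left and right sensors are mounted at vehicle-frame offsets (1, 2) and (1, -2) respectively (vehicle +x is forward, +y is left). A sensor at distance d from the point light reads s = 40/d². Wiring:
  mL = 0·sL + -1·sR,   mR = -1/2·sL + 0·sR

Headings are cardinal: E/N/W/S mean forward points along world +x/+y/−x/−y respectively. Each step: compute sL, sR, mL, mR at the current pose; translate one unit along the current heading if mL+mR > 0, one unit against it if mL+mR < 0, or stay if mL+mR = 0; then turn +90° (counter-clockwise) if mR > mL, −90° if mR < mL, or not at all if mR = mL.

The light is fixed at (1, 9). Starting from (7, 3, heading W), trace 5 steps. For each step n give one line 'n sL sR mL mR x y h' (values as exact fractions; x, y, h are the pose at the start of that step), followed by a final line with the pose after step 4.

0 40/89 40/41 -40/41 -20/89 7 3 W
1 4/13 20/37 -20/37 -2/13 8 3 S
2 40/73 40/113 -40/113 -20/73 8 4 E
3 5/4 1/2 -1/2 -5/8 7 4 N
4 8/13 40/113 -40/113 -4/13 7 3 E
final 6 3 N

n=0: pose=(7,3,W); sL=40/89, sR=40/41; mL=-40/41, mR=-20/89; mL+mR=-4380/3649 → advance -1; mR−mL=2740/3649 → turn +1·90°
n=1: pose=(8,3,S); sL=4/13, sR=20/37; mL=-20/37, mR=-2/13; mL+mR=-334/481 → advance -1; mR−mL=186/481 → turn +1·90°
n=2: pose=(8,4,E); sL=40/73, sR=40/113; mL=-40/113, mR=-20/73; mL+mR=-5180/8249 → advance -1; mR−mL=660/8249 → turn +1·90°
n=3: pose=(7,4,N); sL=5/4, sR=1/2; mL=-1/2, mR=-5/8; mL+mR=-9/8 → advance -1; mR−mL=-1/8 → turn -1·90°
n=4: pose=(7,3,E); sL=8/13, sR=40/113; mL=-40/113, mR=-4/13; mL+mR=-972/1469 → advance -1; mR−mL=68/1469 → turn +1·90°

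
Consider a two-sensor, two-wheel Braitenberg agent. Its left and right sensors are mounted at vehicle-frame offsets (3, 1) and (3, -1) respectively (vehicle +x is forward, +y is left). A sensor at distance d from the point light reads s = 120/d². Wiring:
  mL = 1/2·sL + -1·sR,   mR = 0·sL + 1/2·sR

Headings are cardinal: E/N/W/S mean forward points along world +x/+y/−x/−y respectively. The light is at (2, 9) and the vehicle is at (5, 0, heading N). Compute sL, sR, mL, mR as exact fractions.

left sensor world pos  = (4, 3); dL² = 40
right sensor world pos = (6, 3); dR² = 52
sL = 120/40 = 3
sR = 120/52 = 30/13
mL = 1/2·sL + -1·sR = -21/26
mR = 0·sL + 1/2·sR = 15/13

3 30/13 -21/26 15/13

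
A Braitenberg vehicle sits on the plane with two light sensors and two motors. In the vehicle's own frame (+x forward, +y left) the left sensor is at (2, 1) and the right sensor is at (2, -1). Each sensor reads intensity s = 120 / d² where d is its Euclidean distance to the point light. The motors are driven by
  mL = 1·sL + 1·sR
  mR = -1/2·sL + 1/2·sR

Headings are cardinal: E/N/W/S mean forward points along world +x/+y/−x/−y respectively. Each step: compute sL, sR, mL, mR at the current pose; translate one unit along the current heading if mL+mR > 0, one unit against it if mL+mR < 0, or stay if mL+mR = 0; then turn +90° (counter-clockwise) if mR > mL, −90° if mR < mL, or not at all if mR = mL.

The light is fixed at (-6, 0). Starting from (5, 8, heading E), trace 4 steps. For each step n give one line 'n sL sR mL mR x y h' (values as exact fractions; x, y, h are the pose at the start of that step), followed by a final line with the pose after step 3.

0 12/25 60/109 2808/2725 96/2725 5 8 E
1 24/41 120/157 8688/6437 576/6437 6 8 S
2 15/17 30/41 1125/697 -105/1394 6 7 W
3 120/181 8/15 3248/2715 -176/2715 5 7 N
final 5 8 E

n=0: pose=(5,8,E); sL=12/25, sR=60/109; mL=2808/2725, mR=96/2725; mL+mR=2904/2725 → advance +1; mR−mL=-2712/2725 → turn -1·90°
n=1: pose=(6,8,S); sL=24/41, sR=120/157; mL=8688/6437, mR=576/6437; mL+mR=9264/6437 → advance +1; mR−mL=-8112/6437 → turn -1·90°
n=2: pose=(6,7,W); sL=15/17, sR=30/41; mL=1125/697, mR=-105/1394; mL+mR=2145/1394 → advance +1; mR−mL=-2355/1394 → turn -1·90°
n=3: pose=(5,7,N); sL=120/181, sR=8/15; mL=3248/2715, mR=-176/2715; mL+mR=1024/905 → advance +1; mR−mL=-3424/2715 → turn -1·90°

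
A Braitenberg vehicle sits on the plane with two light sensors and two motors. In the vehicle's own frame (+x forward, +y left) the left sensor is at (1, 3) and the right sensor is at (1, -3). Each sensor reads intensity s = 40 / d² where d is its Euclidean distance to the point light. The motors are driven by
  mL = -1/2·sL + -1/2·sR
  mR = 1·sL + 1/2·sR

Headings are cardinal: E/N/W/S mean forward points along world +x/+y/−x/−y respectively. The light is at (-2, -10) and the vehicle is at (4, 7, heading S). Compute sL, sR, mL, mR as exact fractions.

left sensor world pos  = (7, 6); dL² = 337
right sensor world pos = (1, 6); dR² = 265
sL = 40/337 = 40/337
sR = 40/265 = 8/53
mL = -1/2·sL + -1/2·sR = -2408/17861
mR = 1·sL + 1/2·sR = 3468/17861

40/337 8/53 -2408/17861 3468/17861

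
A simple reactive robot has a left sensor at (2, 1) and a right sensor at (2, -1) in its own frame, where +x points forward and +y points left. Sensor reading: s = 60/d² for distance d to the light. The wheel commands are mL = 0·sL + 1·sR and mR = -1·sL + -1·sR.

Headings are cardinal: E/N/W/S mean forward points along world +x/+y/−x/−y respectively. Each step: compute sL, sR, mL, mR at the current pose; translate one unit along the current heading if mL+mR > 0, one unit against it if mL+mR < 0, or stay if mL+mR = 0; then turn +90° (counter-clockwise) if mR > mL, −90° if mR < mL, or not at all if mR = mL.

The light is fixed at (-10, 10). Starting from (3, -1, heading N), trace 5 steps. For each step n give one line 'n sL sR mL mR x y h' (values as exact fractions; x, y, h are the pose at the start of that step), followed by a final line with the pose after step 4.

n=0: pose=(3,-1,N); sL=4/15, sR=60/277; mL=60/277, mR=-2008/4155; mL+mR=-4/15 → advance -1; mR−mL=-2908/4155 → turn -1·90°
n=1: pose=(3,-2,E); sL=30/173, sR=30/197; mL=30/197, mR=-11100/34081; mL+mR=-30/173 → advance -1; mR−mL=-16290/34081 → turn -1·90°
n=2: pose=(2,-2,S); sL=12/73, sR=60/317; mL=60/317, mR=-8184/23141; mL+mR=-12/73 → advance -1; mR−mL=-12564/23141 → turn -1·90°
n=3: pose=(2,-1,W); sL=15/61, sR=3/10; mL=3/10, mR=-333/610; mL+mR=-15/61 → advance -1; mR−mL=-258/305 → turn -1·90°
n=4: pose=(3,-1,N); sL=4/15, sR=60/277; mL=60/277, mR=-2008/4155; mL+mR=-4/15 → advance -1; mR−mL=-2908/4155 → turn -1·90°

0 4/15 60/277 60/277 -2008/4155 3 -1 N
1 30/173 30/197 30/197 -11100/34081 3 -2 E
2 12/73 60/317 60/317 -8184/23141 2 -2 S
3 15/61 3/10 3/10 -333/610 2 -1 W
4 4/15 60/277 60/277 -2008/4155 3 -1 N
final 3 -2 E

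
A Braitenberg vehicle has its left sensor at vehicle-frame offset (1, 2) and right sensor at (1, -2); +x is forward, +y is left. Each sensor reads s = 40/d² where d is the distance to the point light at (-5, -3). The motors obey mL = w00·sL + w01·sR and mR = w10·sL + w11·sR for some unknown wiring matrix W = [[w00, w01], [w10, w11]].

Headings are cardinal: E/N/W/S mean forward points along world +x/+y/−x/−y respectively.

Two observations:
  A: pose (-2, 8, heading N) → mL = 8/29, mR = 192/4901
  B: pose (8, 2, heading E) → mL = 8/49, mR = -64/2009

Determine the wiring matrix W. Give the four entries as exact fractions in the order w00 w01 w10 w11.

1 0 1 -1

obs A: pose=(-2,8,N) → sL=8/29, sR=40/169, mL=8/29, mR=192/4901
obs B: pose=(8,2,E) → sL=8/49, sR=8/41, mL=8/49, mR=-64/2009
sensor matrix S = [[8/29, 40/169], [8/49, 8/41]]; det S = 149504/9846109
solve [mL_A; mL_B] = S·[w00; w01] and [mR_A; mR_B] = S·[w10; w11]:
  w00 = 1, w01 = 0, w10 = 1, w11 = -1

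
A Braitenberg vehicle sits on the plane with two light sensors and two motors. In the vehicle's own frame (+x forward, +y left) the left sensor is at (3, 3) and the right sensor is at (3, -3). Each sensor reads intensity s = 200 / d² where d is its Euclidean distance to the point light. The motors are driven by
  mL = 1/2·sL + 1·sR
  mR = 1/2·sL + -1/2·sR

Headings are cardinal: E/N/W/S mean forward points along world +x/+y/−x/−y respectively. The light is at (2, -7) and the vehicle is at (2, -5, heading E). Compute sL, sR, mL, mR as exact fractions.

left sensor world pos  = (5, -2); dL² = 34
right sensor world pos = (5, -8); dR² = 10
sL = 200/34 = 100/17
sR = 200/10 = 20
mL = 1/2·sL + 1·sR = 390/17
mR = 1/2·sL + -1/2·sR = -120/17

100/17 20 390/17 -120/17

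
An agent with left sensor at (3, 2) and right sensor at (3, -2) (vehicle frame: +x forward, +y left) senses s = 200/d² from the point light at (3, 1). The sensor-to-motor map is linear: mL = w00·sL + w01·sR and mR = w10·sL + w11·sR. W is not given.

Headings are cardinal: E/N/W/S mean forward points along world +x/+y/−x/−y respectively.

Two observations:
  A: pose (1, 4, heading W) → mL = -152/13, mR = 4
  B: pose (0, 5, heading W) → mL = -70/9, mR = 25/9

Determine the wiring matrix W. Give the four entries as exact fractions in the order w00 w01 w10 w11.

obs A: pose=(1,4,W) → sL=100/13, sR=4, mL=-152/13, mR=4
obs B: pose=(0,5,W) → sL=5, sR=25/9, mL=-70/9, mR=25/9
sensor matrix S = [[100/13, 4], [5, 25/9]]; det S = 160/117
solve [mL_A; mL_B] = S·[w00; w01] and [mR_A; mR_B] = S·[w10; w11]:
  w00 = -1, w01 = -1, w10 = 0, w11 = 1

-1 -1 0 1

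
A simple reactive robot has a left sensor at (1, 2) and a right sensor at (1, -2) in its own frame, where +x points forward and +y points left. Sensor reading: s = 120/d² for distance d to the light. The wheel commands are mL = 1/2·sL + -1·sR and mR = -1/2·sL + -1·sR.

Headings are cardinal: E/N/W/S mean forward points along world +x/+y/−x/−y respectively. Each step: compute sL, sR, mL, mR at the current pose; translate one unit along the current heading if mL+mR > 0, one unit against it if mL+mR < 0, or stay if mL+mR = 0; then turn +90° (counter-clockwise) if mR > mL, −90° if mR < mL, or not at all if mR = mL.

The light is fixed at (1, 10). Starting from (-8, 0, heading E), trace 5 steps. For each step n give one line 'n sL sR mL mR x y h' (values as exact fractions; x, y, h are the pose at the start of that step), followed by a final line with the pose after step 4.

0 15/16 15/26 -45/416 -435/416 -8 0 E
1 24/37 24/53 -252/1961 -1524/1961 -9 0 S
2 60/121 12/17 -942/2057 -1962/2057 -9 1 W
3 24/37 120/113 -3084/4181 -5796/4181 -8 1 N
4 15/16 15/26 -45/416 -435/416 -8 0 E
final -9 0 S

n=0: pose=(-8,0,E); sL=15/16, sR=15/26; mL=-45/416, mR=-435/416; mL+mR=-15/13 → advance -1; mR−mL=-15/16 → turn -1·90°
n=1: pose=(-9,0,S); sL=24/37, sR=24/53; mL=-252/1961, mR=-1524/1961; mL+mR=-48/53 → advance -1; mR−mL=-24/37 → turn -1·90°
n=2: pose=(-9,1,W); sL=60/121, sR=12/17; mL=-942/2057, mR=-1962/2057; mL+mR=-24/17 → advance -1; mR−mL=-60/121 → turn -1·90°
n=3: pose=(-8,1,N); sL=24/37, sR=120/113; mL=-3084/4181, mR=-5796/4181; mL+mR=-240/113 → advance -1; mR−mL=-24/37 → turn -1·90°
n=4: pose=(-8,0,E); sL=15/16, sR=15/26; mL=-45/416, mR=-435/416; mL+mR=-15/13 → advance -1; mR−mL=-15/16 → turn -1·90°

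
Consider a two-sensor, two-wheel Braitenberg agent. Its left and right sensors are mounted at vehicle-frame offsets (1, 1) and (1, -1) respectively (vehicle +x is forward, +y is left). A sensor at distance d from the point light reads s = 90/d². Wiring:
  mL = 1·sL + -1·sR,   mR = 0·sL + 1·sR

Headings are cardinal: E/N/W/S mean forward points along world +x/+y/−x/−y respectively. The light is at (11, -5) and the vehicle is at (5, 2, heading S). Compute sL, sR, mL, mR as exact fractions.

left sensor world pos  = (6, 1); dL² = 61
right sensor world pos = (4, 1); dR² = 85
sL = 90/61 = 90/61
sR = 90/85 = 18/17
mL = 1·sL + -1·sR = 432/1037
mR = 0·sL + 1·sR = 18/17

90/61 18/17 432/1037 18/17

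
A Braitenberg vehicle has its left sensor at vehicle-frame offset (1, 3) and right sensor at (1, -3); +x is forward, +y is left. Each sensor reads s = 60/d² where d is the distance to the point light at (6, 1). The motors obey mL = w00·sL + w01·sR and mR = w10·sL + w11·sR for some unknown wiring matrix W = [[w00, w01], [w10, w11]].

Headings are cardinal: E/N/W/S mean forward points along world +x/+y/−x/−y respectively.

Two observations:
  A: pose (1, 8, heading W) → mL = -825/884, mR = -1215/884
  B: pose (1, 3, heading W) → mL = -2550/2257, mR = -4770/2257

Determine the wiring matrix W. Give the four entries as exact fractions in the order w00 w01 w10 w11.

obs A: pose=(1,8,W) → sL=15/13, sR=15/34, mL=-825/884, mR=-1215/884
obs B: pose=(1,3,W) → sL=60/37, sR=60/61, mL=-2550/2257, mR=-4770/2257
sensor matrix S = [[15/13, 15/34], [60/37, 60/61]]; det S = 209250/498797
solve [mL_A; mL_B] = S·[w00; w01] and [mR_A; mR_B] = S·[w10; w11]:
  w00 = -1, w01 = 1/2, w10 = -1, w11 = -1/2

-1 1/2 -1 -1/2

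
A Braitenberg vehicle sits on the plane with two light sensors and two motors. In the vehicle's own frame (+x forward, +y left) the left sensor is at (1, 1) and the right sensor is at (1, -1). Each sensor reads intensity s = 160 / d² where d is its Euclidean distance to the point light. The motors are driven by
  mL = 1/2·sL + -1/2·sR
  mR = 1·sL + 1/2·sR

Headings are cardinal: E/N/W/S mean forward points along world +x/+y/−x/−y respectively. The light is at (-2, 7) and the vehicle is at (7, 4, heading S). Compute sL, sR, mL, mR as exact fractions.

40/29 2 -9/29 69/29

left sensor world pos  = (8, 3); dL² = 116
right sensor world pos = (6, 3); dR² = 80
sL = 160/116 = 40/29
sR = 160/80 = 2
mL = 1/2·sL + -1/2·sR = -9/29
mR = 1·sL + 1/2·sR = 69/29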